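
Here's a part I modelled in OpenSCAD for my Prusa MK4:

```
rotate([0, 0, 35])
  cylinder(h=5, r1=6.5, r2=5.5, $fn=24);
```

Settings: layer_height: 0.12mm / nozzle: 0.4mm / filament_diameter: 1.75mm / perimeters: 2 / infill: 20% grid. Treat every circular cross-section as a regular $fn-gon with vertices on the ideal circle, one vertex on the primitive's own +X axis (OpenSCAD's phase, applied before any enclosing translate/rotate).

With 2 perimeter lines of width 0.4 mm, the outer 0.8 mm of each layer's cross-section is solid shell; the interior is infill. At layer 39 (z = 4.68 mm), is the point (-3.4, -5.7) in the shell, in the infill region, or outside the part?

outside

At z = 4.68 mm: the cone contributes a regular 24-gon of circumradius 5.564 (interpolated between r1=6.5 and r2=5.5 at t=0.936); (whole slice rotated 35° about Z — lengths, areas and connectivity unchanged). Overall, the cross-section is a single solid region. Undo the 35° rotation: the query point maps to (-6.055, -2.719) in the un-rotated model frame. The nearest boundary edge runs (-5.37, -1.44)→(-4.82, -2.78); distance from the point to it = 1.12 mm. The point is not inside any of the regions above, so it lies outside the cross-section (1.12 mm from the nearest boundary).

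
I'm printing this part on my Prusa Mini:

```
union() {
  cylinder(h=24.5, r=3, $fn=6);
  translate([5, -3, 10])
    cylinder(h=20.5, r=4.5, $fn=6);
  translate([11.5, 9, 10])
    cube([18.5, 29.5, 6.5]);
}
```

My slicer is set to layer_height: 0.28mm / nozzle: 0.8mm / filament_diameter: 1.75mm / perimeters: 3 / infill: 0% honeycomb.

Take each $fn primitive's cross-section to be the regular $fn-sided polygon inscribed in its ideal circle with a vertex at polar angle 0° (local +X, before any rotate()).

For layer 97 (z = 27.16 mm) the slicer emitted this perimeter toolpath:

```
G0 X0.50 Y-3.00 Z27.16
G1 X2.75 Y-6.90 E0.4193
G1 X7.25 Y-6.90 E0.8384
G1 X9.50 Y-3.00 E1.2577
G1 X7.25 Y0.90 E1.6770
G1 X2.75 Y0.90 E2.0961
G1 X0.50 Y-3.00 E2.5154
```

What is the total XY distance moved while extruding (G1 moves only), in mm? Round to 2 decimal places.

27.01 mm

Sum the Euclidean lengths of each G1 segment: total = 27.01 mm.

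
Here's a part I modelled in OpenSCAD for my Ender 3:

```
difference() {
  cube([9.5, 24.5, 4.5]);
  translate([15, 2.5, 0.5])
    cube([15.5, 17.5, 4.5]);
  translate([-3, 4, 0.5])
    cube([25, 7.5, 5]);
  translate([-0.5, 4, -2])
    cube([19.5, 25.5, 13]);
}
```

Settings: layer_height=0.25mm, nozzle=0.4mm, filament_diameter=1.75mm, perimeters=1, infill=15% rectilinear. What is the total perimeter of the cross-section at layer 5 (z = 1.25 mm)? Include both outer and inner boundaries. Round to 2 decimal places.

27.00 mm

At z = 1.25 mm: the cube (footprint 9.5×24.5) is included at this height (perimeter 68.00 mm); the cube at (15, 2.5) is present — its section is the full 15.5×17.5 rectangle (perimeter 66.00 mm); the 25×7.5 cube at (-3, 4) contributes its full rectangle (perimeter 65.00 mm); the 19.5×25.5 cube at (-0.5, 4) contributes its full rectangle (perimeter 90.00 mm); Subtracting the remaining from the first: starting from the 9.5×24.5 cube, the 15.5×17.5 cube at (15, 2.5) misses the remaining region (no effect); the 25×7.5 cube at (-3, 4) partially overlaps it — only the 71.25 mm² overlap (of its 187.50 mm²) is removed, clipping the outline; the 19.5×25.5 cube at (-0.5, 4) partially overlaps it — only the 123.50 mm² overlap (of its 497.25 mm²) is removed, clipping the outline — boundary = 27.00 mm. Overall, the cross-section is a single solid region. Total boundary length (outer) = 27.00 mm.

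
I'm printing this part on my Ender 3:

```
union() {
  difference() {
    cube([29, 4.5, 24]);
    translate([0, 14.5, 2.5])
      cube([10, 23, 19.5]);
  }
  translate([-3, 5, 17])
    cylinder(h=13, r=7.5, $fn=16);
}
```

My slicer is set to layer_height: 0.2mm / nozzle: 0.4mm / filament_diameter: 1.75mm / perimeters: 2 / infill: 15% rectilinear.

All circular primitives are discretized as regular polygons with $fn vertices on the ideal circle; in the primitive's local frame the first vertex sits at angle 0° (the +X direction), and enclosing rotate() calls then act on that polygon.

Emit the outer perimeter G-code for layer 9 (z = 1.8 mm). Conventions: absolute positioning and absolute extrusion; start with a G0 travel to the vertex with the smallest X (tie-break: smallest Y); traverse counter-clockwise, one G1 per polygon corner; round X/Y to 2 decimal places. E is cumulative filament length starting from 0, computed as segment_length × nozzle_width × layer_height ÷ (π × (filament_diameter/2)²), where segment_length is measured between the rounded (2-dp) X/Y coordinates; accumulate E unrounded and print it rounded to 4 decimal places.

G0 X0.00 Y0.00 Z1.80
G1 X29.00 Y0.00 E0.9645
G1 X29.00 Y4.50 E1.1142
G1 X0.00 Y4.50 E2.0788
G1 X0.00 Y0.00 E2.2284

At z = 1.8 mm: the cube (footprint 29×4.5) is included at this height; the cube at (0, 14.5) is not intersected at this z (z outside [2.5, 22]); Subtracting the remaining from the first: none of the subtracted shapes is present at this height, so the 29×4.5 cube is unchanged — 1 connected region; the cylinder at (-3, 5) is not intersected at this z (z outside [17, 30]); Merging all regions: only that combined region is present, so the union is just that shape — 1 connected region. The outline is a single polygon with 4 vertices. Extrusion per mm of travel: 0.4 × 0.2 / (π × 0.875²) = 0.033260. Accumulating E over each segment gives final E = 2.2284.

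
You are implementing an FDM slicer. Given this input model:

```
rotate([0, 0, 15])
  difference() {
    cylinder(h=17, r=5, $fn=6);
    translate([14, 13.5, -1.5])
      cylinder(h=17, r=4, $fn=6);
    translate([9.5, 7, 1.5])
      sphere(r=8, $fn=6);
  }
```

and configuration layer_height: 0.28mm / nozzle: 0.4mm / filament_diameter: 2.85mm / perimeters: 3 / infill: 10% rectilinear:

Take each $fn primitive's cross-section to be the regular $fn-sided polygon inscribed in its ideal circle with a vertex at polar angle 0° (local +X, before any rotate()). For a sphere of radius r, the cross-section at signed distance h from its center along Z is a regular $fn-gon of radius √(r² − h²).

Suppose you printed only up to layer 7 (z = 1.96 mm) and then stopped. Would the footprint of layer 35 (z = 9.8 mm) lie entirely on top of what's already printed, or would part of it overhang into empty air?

Compare the two slices. At z = 1.96: the r=5 cylinder gives a regular 6-gon of circumradius 5 (constant along its height) (area = (6/2)·5.000²·sin(360°/6) = 64.95 mm²); the r=4 cylinder at (14, 13.5) gives a regular 6-gon of circumradius 4 (constant along its height) (area = (6/2)·4.000²·sin(360°/6) = 41.57 mm²); the r=8 sphere at (9.5, 7) contributes a regular 6-gon of circumradius √(8²−0.46²) = 7.987 (area = (6/2)·7.987²·sin(360°/6) = 165.73 mm²); Taking the first minus the rest: starting from the r=5 cylinder (64.95 mm²), the r=4 cylinder at (14, 13.5) misses the remaining region (no effect); the r=8 sphere at (9.5, 7) misses the remaining region (no effect) — area = 64.95 mm²; (rotated 15° about Z; rotation is an isometry so areas/perimeters/island counts are preserved). At z = 9.8: the r=5 cylinder contributes a regular 6-gon of circumradius 5 (area = (6/2)·5.000²·sin(360°/6) = 64.95 mm²); the cylinder at (14, 13.5): section is a regular 6-gon, circumradius r=4 (area = (6/2)·4.000²·sin(360°/6) = 41.57 mm²); the sphere at (9.5, 7) is absent (|z−center|=8.300 > r=8); Subtracting the remaining from the first: starting from the r=5 cylinder (64.95 mm²), the r=4 cylinder at (14, 13.5) misses the remaining region (no effect) — area = 64.95 mm²; (rotated 15° about Z; rotation is an isometry so areas/perimeters/island counts are preserved). Checking containment: the cross-section at z = 9.8 is a subset of the cross-section at z = 1.96.

entirely on top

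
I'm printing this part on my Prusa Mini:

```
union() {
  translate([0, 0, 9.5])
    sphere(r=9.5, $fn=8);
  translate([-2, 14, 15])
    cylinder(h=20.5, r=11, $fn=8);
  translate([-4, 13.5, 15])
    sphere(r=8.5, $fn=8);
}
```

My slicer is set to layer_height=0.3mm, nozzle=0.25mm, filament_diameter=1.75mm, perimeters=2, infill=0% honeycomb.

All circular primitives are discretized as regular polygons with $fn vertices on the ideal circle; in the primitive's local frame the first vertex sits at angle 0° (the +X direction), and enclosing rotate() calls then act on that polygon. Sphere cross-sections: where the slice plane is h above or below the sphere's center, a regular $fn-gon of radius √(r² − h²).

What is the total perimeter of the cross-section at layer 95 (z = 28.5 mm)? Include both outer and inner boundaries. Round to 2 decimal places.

At z = 28.5 mm: the sphere does not reach this height (|z−center|=19.000 > r=9.5); the cylinder at (-2, 14): section is a regular 8-gon, circumradius r=11 (perimeter = 2·8·11.000·sin(180°/8) = 67.35 mm); the sphere at (-4, 13.5) does not reach this height (|z−center|=13.500 > r=8.5); Taking the union: only the r=11 cylinder at (-2, 14) is present, so the union is just that shape — boundary = 67.35 mm. Overall, the cross-section is a single solid region. Total boundary length (outer) = 67.35 mm.

67.35 mm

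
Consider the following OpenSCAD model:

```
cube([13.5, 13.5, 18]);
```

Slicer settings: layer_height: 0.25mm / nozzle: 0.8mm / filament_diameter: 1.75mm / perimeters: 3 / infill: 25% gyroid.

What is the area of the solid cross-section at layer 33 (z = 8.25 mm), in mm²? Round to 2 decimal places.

At z = 8.25 mm: the cube (footprint 13.5×13.5) is included at this height (area 182.25 mm²). Overall, the cross-section is a single solid region. Net area = 182.25 mm².

182.25 mm²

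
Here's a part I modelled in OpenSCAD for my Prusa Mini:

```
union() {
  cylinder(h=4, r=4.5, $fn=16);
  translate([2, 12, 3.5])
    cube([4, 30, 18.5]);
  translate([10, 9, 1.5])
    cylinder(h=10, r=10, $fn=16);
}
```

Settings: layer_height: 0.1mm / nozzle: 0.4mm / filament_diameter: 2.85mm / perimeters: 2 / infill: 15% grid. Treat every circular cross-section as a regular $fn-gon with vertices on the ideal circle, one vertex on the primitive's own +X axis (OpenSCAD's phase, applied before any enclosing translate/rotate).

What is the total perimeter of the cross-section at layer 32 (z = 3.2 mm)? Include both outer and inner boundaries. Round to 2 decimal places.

81.55 mm

At z = 3.2 mm: the cylinder: section is a regular 16-gon, circumradius r=4.5 (perimeter = 2·16·4.500·sin(180°/16) = 28.09 mm); the cube at (2, 12) is absent (z outside [3.5, 22]); the r=10 cylinder at (10, 9) contributes a regular 16-gon of circumradius 10 (perimeter = 2·16·10.000·sin(180°/16) = 62.43 mm); Merging all regions: the regions partially overlap (shared area 2.58 mm²), so the edge portions inside another operand are dropped and the merged outline is re-measured after clipping — boundary = 81.55 mm. Overall, the cross-section is a single solid region. Total boundary length (outer) = 81.55 mm.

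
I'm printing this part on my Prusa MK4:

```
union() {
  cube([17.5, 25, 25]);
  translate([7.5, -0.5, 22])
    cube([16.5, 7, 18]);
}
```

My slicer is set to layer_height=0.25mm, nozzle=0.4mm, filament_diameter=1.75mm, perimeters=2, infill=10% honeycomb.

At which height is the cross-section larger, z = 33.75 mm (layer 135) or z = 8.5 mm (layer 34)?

Layer 135 (z = 33.75): the cube is not intersected at this z (z outside [0, 25]); the cube at (7.5, -0.5) (footprint 16.5×7) is included at this height (area 115.50 mm²); Combining (union): only the 16.5×7 cube at (7.5, -0.5) is present, so the union is just that shape — area = 115.50 mm². So its area = 115.50 mm². Layer 34 (z = 8.5): the cube (footprint 17.5×25) is included at this height (area 437.50 mm²); the cube at (7.5, -0.5) is not intersected at this z (z outside [22, 40]); Combining (union): only the 17.5×25 cube is present, so the union is just that shape — area = 437.50 mm². So its area = 437.50 mm². Layer 34 is larger (437.50 vs 115.50 mm²).

layer 34 (z = 8.5 mm)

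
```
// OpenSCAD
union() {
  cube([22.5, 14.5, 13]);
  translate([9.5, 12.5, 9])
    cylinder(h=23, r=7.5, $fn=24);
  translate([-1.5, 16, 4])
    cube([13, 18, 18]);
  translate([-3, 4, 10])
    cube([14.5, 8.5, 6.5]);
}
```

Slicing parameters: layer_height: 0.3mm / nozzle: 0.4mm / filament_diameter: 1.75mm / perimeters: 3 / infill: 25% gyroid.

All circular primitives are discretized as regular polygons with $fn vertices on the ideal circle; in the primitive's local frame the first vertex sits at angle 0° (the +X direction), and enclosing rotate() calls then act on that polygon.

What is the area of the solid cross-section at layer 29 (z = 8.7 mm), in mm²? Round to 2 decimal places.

560.25 mm²

At z = 8.7 mm: the cube (footprint 22.5×14.5) is included at this height (area 326.25 mm²); the cylinder at (9.5, 12.5) is not intersected at this z (z outside [9, 32]); the 13×18 cube at (-1.5, 16) contributes its full rectangle (area 234.00 mm²); the cube at (-3, 4) is not intersected at this z (z outside [10, 16.5]); Combining (union): the 2 present regions are separate (no shared area or edge), so areas and boundary lengths simply add and each stays a separate island — area = 560.25 mm². Overall, the cross-section has 2 separate islands. Net area = 560.25 mm².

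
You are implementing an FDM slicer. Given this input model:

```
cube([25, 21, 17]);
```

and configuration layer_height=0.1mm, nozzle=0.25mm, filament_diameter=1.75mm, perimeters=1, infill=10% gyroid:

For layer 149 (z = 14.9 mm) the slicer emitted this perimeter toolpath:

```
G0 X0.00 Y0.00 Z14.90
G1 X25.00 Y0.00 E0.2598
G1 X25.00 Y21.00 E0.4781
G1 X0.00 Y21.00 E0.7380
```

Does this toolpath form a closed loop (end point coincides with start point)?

Start point (G0): (0.00, 0.00). End point (last G1): the path does not return to the start — open.

no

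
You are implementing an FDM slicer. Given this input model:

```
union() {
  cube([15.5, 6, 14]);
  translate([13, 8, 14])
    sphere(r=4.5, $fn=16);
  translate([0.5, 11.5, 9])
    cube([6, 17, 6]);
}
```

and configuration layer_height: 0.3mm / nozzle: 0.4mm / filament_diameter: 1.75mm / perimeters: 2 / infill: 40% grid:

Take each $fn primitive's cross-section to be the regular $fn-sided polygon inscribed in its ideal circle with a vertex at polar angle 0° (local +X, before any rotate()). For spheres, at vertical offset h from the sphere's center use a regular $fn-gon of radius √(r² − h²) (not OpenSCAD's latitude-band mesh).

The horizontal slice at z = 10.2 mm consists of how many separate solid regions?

2

At z = 10.2 mm: the cube is present — its section is the full 15.5×6 rectangle; the sphere at (13, 8): section is a regular 16-gon, circumradius = √(r²−h²) = √(4.5²−3.8²) = 2.410; the cube at (0.5, 11.5) is present — its section is the full 6×17 rectangle; Merging all regions: the regions partially overlap (shared area 0.66 mm²), so overlapping operands fuse into one piece — 2 connected regions. The result has 2 disconnected regions.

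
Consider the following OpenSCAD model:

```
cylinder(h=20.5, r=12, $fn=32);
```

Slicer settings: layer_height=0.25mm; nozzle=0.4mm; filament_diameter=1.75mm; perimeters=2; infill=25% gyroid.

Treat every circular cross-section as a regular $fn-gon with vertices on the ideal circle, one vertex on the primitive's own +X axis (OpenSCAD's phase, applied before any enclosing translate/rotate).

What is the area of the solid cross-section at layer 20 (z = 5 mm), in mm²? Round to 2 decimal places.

At z = 5 mm: the cylinder: section is a regular 32-gon, circumradius r=12 (area = (32/2)·12.000²·sin(360°/32) = 449.49 mm²). Overall, the cross-section is a single solid region. Net area = 449.49 mm².

449.49 mm²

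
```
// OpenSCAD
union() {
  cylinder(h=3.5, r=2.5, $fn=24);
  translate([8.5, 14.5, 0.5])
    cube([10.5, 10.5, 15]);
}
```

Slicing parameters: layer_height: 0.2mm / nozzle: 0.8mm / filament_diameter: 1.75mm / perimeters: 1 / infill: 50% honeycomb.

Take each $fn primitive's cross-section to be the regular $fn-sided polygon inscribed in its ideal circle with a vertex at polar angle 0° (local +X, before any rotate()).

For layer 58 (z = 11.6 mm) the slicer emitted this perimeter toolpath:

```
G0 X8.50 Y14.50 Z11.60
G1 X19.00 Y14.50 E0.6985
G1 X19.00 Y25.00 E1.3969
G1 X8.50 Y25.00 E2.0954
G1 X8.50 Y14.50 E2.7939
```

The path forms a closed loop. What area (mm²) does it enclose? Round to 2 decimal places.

Apply the shoelace formula to the sequence of (X, Y) vertices; enclosed area = 110.25 mm².

110.25 mm²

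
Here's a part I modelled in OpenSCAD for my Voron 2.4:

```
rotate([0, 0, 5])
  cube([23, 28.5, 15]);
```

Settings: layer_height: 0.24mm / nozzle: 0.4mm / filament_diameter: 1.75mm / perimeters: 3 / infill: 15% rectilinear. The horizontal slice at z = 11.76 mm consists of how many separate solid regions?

At z = 11.76 mm: the 23×28.5 cube contributes its full rectangle; (whole slice rotated 5° about Z — lengths, areas and connectivity unchanged). The result has 1 disconnected region.

1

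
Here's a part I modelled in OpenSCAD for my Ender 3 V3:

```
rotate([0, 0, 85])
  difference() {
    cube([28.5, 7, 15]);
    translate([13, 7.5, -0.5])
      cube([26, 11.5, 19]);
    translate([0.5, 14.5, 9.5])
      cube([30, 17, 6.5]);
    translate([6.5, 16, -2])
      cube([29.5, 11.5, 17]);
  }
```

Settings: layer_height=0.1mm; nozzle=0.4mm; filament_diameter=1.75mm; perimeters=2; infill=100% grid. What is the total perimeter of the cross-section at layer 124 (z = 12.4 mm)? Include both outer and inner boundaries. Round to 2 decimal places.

At z = 12.4 mm: the 28.5×7 cube contributes its full rectangle (perimeter 71.00 mm); the cube at (13, 7.5) is present — its section is the full 26×11.5 rectangle (perimeter 75.00 mm); the cube at (0.5, 14.5) (footprint 30×17) is included at this height (perimeter 94.00 mm); the cube at (6.5, 16) is present — its section is the full 29.5×11.5 rectangle (perimeter 82.00 mm); Taking the first minus the rest: starting from the 28.5×7 cube, the 26×11.5 cube at (13, 7.5) misses the remaining region (no effect); the 30×17 cube at (0.5, 14.5) misses the remaining region (no effect); the 29.5×11.5 cube at (6.5, 16) misses the remaining region (no effect) — boundary = 71.00 mm; (rotated 85° about Z; rotation is an isometry so areas/perimeters/island counts are preserved). Overall, the cross-section is a single solid region. Total boundary length (outer) = 71.00 mm.

71.00 mm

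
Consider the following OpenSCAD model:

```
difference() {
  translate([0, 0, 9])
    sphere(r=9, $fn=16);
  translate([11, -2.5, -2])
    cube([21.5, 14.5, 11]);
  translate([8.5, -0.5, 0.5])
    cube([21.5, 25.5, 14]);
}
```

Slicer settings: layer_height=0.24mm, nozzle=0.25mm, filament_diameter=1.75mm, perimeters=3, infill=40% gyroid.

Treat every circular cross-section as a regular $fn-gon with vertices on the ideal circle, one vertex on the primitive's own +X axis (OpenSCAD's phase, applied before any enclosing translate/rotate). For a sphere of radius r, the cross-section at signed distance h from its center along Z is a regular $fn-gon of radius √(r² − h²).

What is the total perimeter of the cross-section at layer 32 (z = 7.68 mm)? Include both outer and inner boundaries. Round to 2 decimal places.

At z = 7.68 mm: the r=9 sphere slices to a regular 16-gon of circumradius 8.903 (√(r²−h²) with h=1.32 from center) (perimeter = 2·16·8.903·sin(180°/16) = 55.58 mm); the cube at (11, -2.5) is present — its section is the full 21.5×14.5 rectangle (perimeter 72.00 mm); the cube at (8.5, -0.5) is present — its section is the full 21.5×25.5 rectangle (perimeter 94.00 mm); Subtracting the remaining from the first: starting from the r=9 sphere, the 21.5×14.5 cube at (11, -2.5) misses the remaining region (no effect); the 21.5×25.5 cube at (8.5, -0.5) partially overlaps it — only the 0.58 mm² overlap (of its 548.25 mm²) is removed, clipping the outline — boundary = 55.83 mm. Overall, the cross-section is a single solid region. Total boundary length (outer) = 55.83 mm.

55.83 mm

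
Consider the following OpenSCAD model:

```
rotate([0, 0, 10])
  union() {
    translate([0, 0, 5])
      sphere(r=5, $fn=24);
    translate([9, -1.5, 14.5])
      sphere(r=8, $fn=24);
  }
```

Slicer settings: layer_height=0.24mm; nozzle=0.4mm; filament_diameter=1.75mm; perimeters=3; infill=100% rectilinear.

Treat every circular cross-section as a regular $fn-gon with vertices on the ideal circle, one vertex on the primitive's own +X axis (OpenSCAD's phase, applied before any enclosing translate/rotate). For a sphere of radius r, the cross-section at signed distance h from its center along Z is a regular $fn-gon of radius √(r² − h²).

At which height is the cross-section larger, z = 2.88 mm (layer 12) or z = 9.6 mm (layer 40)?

layer 40 (z = 9.6 mm)

Layer 12 (z = 2.88): the sphere: section is a regular 24-gon, circumradius = √(r²−h²) = √(5²−2.12²) = 4.528 (area = (24/2)·4.528²·sin(360°/24) = 63.69 mm²); the sphere at (9, -1.5) is not intersected at this z (|z−center|=11.620 > r=8); Combining (union): only the r=5 sphere is present, so the union is just that shape — area = 63.69 mm²; (rotated 10° about Z; rotation is an isometry so areas/perimeters/island counts are preserved). So its area = 63.69 mm². Layer 40 (z = 9.6): the r=5 sphere slices to a regular 24-gon of circumradius 1.960 (√(r²−h²) with h=4.6 from center) (area = (24/2)·1.960²·sin(360°/24) = 11.93 mm²); the r=8 sphere at (9, -1.5) contributes a regular 24-gon of circumradius √(8²−4.9²) = 6.324 (area = (24/2)·6.324²·sin(360°/24) = 124.20 mm²); Taking the union: the 2 present regions are separate (no shared area or edge), so areas and boundary lengths simply add and each stays a separate island — area = 136.13 mm²; (whole slice rotated 10° about Z — lengths, areas and connectivity unchanged). So its area = 136.13 mm². Layer 40 is larger (136.13 vs 63.69 mm²).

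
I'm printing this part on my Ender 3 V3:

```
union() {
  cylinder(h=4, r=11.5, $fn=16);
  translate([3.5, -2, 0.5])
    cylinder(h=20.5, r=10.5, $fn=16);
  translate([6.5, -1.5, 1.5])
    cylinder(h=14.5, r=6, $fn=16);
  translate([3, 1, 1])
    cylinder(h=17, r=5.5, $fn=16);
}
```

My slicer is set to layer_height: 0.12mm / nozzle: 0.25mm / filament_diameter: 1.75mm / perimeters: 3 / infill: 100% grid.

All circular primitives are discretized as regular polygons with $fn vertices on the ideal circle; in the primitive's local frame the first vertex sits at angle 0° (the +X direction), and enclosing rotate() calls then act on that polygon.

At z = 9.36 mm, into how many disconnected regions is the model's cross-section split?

At z = 9.36 mm: the cylinder is not intersected at this z (z outside [0, 4]); the r=10.5 cylinder at (3.5, -2) gives a regular 16-gon of circumradius 10.5 (constant along its height); the r=6 cylinder at (6.5, -1.5) gives a regular 16-gon of circumradius 6 (constant along its height); the cylinder at (3, 1): section is a regular 16-gon, circumradius r=5.5; Taking the union: the regions partially overlap (shared area 202.82 mm²), so overlapping operands fuse into one piece — 1 connected region. The result has 1 disconnected region.

1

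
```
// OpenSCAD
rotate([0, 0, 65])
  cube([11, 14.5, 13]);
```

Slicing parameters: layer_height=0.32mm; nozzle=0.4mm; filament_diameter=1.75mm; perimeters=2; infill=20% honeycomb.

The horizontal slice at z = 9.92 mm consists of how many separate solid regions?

At z = 9.92 mm: the 11×14.5 cube contributes its full rectangle; (rotated 65° about Z; rotation is an isometry so areas/perimeters/island counts are preserved). The result has 1 disconnected region.

1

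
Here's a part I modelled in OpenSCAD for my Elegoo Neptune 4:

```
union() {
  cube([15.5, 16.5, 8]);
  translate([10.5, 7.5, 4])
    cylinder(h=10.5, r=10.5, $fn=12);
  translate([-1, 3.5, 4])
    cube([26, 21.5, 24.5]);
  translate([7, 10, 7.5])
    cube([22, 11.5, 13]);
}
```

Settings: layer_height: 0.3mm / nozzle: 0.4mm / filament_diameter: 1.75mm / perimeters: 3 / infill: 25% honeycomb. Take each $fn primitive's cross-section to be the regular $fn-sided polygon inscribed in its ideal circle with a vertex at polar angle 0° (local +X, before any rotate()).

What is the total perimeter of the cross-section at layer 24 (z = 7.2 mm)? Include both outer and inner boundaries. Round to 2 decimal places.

102.08 mm

At z = 7.2 mm: the 15.5×16.5 cube contributes its full rectangle (perimeter 64.00 mm); the cylinder at (10.5, 7.5): section is a regular 12-gon, circumradius r=10.5 (perimeter = 2·12·10.500·sin(180°/12) = 65.22 mm); the cube at (-1, 3.5) is present — its section is the full 26×21.5 rectangle (perimeter 95.00 mm); the cube at (7, 10) does not reach this height (z outside [7.5, 20.5]); Combining (union): the regions partially overlap (shared area 493.59 mm²), so the edge portions inside another operand are dropped and the merged outline is re-measured after clipping — boundary = 102.08 mm. Overall, the cross-section is a single solid region. Total boundary length (outer) = 102.08 mm.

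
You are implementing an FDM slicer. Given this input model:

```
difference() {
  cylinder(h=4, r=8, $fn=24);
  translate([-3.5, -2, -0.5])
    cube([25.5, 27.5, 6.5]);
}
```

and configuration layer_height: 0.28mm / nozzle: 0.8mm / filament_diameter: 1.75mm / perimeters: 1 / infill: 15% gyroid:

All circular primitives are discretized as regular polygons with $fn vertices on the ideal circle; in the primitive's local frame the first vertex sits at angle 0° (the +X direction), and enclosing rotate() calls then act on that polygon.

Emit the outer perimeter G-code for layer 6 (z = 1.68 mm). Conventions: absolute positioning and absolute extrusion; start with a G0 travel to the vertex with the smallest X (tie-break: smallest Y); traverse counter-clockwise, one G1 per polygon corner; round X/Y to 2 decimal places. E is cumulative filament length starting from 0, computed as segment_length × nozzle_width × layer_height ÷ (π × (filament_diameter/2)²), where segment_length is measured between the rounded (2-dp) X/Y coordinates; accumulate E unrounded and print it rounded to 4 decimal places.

G0 X-8.00 Y0.00 Z1.68
G1 X-7.73 Y-2.07 E0.1944
G1 X-6.93 Y-4.00 E0.3890
G1 X-5.66 Y-5.66 E0.5836
G1 X-4.00 Y-6.93 E0.7783
G1 X-2.07 Y-7.73 E0.9728
G1 X0.00 Y-8.00 E1.1672
G1 X2.07 Y-7.73 E1.3617
G1 X4.00 Y-6.93 E1.5562
G1 X5.66 Y-5.66 E1.7509
G1 X6.93 Y-4.00 E1.9455
G1 X7.73 Y-2.07 E2.1401
G1 X7.74 Y-2.00 E2.1467
G1 X-3.50 Y-2.00 E3.1934
G1 X-3.50 Y7.14 E4.0446
G1 X-4.00 Y6.93 E4.0951
G1 X-5.66 Y5.66 E4.2898
G1 X-6.93 Y4.00 E4.4844
G1 X-7.73 Y2.07 E4.6790
G1 X-8.00 Y0.00 E4.8734

At z = 1.68 mm: the r=8 cylinder gives a regular 24-gon of circumradius 8 (constant along its height); the 25.5×27.5 cube at (-3.5, -2) contributes its full rectangle; After the difference (first − rest): starting from the r=8 cylinder, the 25.5×27.5 cube at (-3.5, -2) partially overlaps it — only the 99.33 mm² overlap (of its 701.25 mm²) is removed, clipping the outline — 1 connected region. The outline is a single polygon with 19 vertices. Extrusion per mm of travel: 0.8 × 0.28 / (π × 0.875²) = 0.093128. Accumulating E over each segment gives final E = 4.8734.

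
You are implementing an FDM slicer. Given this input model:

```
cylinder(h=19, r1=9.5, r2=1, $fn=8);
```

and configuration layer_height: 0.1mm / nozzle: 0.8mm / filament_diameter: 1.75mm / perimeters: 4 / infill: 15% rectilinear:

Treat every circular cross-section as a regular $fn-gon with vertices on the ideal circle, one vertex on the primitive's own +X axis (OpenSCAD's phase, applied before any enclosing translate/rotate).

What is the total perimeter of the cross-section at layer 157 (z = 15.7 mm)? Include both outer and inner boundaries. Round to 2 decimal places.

At z = 15.7 mm: the cone contributes a regular 8-gon of circumradius 2.476 (interpolated between r1=9.5 and r2=1 at t=0.826) (perimeter = 2·8·2.476·sin(180°/8) = 15.16 mm). Overall, the cross-section is a single solid region. Total boundary length (outer) = 15.16 mm.

15.16 mm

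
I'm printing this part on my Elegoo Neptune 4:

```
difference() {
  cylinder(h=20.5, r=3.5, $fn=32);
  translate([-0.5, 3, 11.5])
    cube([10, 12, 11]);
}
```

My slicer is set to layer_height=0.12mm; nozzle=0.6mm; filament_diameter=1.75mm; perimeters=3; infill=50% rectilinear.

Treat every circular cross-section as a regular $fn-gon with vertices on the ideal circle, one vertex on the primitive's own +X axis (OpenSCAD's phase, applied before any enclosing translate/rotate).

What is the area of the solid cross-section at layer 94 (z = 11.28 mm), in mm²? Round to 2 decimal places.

At z = 11.28 mm: the cylinder: section is a regular 32-gon, circumradius r=3.5 (area = (32/2)·3.500²·sin(360°/32) = 38.24 mm²); the cube at (-0.5, 3) is not intersected at this z (z outside [11.5, 22.5]); Taking the first minus the rest: none of the subtracted shapes is present at this height, so the r=3.5 cylinder is unchanged — area = 38.24 mm². Overall, the cross-section is a single solid region. Net area = 38.24 mm².

38.24 mm²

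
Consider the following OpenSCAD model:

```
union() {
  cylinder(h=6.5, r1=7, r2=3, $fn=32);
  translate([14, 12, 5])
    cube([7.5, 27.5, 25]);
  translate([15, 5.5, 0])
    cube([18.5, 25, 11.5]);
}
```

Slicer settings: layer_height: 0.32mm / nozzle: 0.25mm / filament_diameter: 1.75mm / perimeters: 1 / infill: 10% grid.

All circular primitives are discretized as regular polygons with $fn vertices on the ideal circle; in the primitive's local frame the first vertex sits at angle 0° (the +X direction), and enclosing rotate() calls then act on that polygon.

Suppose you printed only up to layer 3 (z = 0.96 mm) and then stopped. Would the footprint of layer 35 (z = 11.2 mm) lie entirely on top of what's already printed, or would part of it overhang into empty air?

part overhangs

Compare the two slices. At z = 0.96: the cone: at t=0.148 of its height the radius interpolates to r₁+(r₂−r₁)t = 6.409, giving a regular 32-gon of that circumradius (area = (32/2)·6.409²·sin(360°/32) = 128.22 mm²); the cube at (14, 12) does not reach this height (z outside [5, 30]); the cube at (15, 5.5) is present — its section is the full 18.5×25 rectangle (area 462.50 mm²); Merging all regions: the 2 present regions are separate (no shared area or edge), so areas and boundary lengths simply add and each stays a separate island — area = 590.72 mm². At z = 11.2: the cone is absent (z outside [0, 6.5]); the cube at (14, 12) (footprint 7.5×27.5) is included at this height (area 206.25 mm²); the cube at (15, 5.5) (footprint 18.5×25) is included at this height (area 462.50 mm²); Merging all regions: the regions partially overlap — summed areas 668.75 mm² minus the doubly-counted overlap 120.25 mm² gives 548.50 mm² — area = 548.50 mm². Checking containment: at z = 11.2 the cross-section extends beyond the z = 0.96 cross-section by about 86.00 mm².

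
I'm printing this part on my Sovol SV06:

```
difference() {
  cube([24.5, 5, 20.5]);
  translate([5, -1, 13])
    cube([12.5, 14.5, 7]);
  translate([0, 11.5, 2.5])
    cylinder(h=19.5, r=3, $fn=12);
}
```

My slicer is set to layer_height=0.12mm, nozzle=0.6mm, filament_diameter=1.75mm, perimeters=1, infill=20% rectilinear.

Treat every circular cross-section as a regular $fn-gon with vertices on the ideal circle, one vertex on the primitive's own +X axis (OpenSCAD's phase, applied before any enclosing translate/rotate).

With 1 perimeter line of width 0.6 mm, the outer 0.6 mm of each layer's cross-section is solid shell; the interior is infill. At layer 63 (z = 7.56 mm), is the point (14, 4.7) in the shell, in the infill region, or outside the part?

At z = 7.56 mm: the cube is present — its section is the full 24.5×5 rectangle; the cube at (5, -1) is absent (z outside [13, 20]); the cylinder at (0, 11.5): section is a regular 12-gon, circumradius r=3; Taking the first minus the rest: starting from the 24.5×5 cube, the r=3 cylinder at (0, 11.5) misses the remaining region (no effect) — 1 connected region. Overall, the cross-section is a single solid region. The nearest boundary edge runs (0.00, 5.00)→(24.50, 5.00); distance from the point to it = 0.30 mm. The point is inside the cross-section, 0.30 mm from the nearest boundary — within the 0.6 mm shell band (1 × 0.6).

shell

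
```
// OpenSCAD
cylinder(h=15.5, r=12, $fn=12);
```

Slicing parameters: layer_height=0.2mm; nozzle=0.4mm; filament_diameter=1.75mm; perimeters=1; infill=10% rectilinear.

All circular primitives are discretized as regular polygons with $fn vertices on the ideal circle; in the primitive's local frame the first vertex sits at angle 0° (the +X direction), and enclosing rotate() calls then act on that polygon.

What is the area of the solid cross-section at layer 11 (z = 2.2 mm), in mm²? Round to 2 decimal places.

432.00 mm²

At z = 2.2 mm: the r=12 cylinder contributes a regular 12-gon of circumradius 12 (area = (12/2)·12.000²·sin(360°/12) = 432.00 mm²). Overall, the cross-section is a single solid region. Net area = 432.00 mm².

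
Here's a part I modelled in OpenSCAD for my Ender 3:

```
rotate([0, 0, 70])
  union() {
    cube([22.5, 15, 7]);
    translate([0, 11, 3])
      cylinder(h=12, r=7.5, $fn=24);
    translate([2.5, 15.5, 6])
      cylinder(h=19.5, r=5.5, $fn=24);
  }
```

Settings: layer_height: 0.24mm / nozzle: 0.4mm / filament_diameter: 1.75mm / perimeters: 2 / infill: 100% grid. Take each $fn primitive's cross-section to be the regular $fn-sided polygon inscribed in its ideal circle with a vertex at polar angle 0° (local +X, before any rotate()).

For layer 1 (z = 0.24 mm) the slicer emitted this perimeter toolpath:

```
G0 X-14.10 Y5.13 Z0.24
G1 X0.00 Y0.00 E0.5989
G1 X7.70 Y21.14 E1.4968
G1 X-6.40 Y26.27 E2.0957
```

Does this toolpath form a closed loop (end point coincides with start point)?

no

Start point (G0): (-14.10, 5.13). End point (last G1): the path does not return to the start — open.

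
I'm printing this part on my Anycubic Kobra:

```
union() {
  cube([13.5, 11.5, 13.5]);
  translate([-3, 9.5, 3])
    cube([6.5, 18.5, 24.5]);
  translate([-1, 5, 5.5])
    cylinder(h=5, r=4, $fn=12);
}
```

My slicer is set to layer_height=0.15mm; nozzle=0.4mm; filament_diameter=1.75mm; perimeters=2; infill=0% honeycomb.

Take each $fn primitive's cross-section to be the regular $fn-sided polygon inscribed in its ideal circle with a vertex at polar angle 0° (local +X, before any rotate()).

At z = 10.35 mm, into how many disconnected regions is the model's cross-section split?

At z = 10.35 mm: the cube is present — its section is the full 13.5×11.5 rectangle; the cube at (-3, 9.5) (footprint 6.5×18.5) is included at this height; the cylinder at (-1, 5): section is a regular 12-gon, circumradius r=4; Combining (union): the regions partially overlap (shared area 23.27 mm²), so overlapping operands fuse into one piece — 1 connected region. The result has 1 disconnected region.

1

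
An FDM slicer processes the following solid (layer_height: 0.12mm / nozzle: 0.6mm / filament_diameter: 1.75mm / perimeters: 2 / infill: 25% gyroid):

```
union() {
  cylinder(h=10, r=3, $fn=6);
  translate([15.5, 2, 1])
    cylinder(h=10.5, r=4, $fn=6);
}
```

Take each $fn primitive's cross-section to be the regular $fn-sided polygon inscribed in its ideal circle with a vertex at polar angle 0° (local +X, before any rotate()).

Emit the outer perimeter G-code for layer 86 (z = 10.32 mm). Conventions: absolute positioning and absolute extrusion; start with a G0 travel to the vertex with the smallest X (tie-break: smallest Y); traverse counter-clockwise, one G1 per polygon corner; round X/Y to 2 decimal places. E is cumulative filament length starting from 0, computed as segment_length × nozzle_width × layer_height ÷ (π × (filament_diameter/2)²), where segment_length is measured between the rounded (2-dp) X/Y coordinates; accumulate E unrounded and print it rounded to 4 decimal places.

At z = 10.32 mm: the cylinder is not intersected at this z (z outside [0, 10]); the cylinder at (15.5, 2): section is a regular 6-gon, circumradius r=4; Combining (union): only the r=4 cylinder at (15.5, 2) is present, so the union is just that shape — 1 connected region. The outline is a single polygon with 6 vertices. Extrusion per mm of travel: 0.6 × 0.12 / (π × 0.875²) = 0.029934. Accumulating E over each segment gives final E = 0.7180.

G0 X11.50 Y2.00 Z10.32
G1 X13.50 Y-1.46 E0.1196
G1 X17.50 Y-1.46 E0.2394
G1 X19.50 Y2.00 E0.3590
G1 X17.50 Y5.46 E0.4786
G1 X13.50 Y5.46 E0.5984
G1 X11.50 Y2.00 E0.7180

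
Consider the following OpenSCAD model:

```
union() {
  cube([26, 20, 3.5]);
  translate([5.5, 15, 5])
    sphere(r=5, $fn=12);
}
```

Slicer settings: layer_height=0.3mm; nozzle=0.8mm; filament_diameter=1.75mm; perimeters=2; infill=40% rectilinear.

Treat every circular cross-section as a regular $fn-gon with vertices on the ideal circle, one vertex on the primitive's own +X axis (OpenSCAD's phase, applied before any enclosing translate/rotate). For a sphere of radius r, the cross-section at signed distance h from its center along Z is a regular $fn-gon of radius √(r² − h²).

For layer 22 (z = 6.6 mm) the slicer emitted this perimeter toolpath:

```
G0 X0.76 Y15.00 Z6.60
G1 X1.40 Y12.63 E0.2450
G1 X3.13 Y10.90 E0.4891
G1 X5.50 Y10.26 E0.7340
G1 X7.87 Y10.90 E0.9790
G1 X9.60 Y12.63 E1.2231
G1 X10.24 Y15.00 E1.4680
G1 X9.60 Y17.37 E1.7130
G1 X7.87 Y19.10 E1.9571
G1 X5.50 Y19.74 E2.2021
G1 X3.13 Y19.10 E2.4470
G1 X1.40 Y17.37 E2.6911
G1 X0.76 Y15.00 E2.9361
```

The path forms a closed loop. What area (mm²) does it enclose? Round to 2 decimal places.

Apply the shoelace formula to the sequence of (X, Y) vertices; enclosed area = 67.32 mm².

67.32 mm²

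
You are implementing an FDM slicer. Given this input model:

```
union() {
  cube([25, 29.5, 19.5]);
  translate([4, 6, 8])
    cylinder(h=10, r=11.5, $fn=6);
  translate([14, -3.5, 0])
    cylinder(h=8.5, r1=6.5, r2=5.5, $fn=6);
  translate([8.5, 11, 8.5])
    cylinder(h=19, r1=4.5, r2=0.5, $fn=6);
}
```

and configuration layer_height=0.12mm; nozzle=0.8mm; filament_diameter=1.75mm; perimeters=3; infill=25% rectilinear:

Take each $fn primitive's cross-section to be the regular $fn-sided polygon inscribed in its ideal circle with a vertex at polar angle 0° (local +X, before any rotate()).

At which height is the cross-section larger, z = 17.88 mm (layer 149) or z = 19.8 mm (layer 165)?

Layer 149 (z = 17.88): the cube (footprint 25×29.5) is included at this height (area 737.50 mm²); the cylinder at (4, 6): section is a regular 6-gon, circumradius r=11.5 (area = (6/2)·11.500²·sin(360°/6) = 343.60 mm²); the cone at (14, -3.5) is not intersected at this z (z outside [0, 8.5]); the cone at (8.5, 11) (r1=4.5→r2=0.5) has section circumradius 2.525 here — a regular 6-gon (area = (6/2)·2.525²·sin(360°/6) = 16.57 mm²); Merging all regions: the regions partially overlap — summed areas 1097.66 mm² minus the doubly-counted overlap 224.91 mm² gives 872.75 mm² — area = 872.75 mm². So its area = 872.75 mm². Layer 165 (z = 19.8): the cube is not intersected at this z (z outside [0, 19.5]); the cylinder at (4, 6) is absent (z outside [8, 18]); the cone at (14, -3.5) is absent (z outside [0, 8.5]); the cone at (8.5, 11) contributes a regular 6-gon of circumradius 2.121 (interpolated between r1=4.5 and r2=0.5 at t=0.595) (area = (6/2)·2.121²·sin(360°/6) = 11.69 mm²); Merging all regions: only the cone at (8.5, 11) is present, so the union is just that shape — area = 11.69 mm². So its area = 11.69 mm². Layer 149 is larger (872.75 vs 11.69 mm²).

layer 149 (z = 17.88 mm)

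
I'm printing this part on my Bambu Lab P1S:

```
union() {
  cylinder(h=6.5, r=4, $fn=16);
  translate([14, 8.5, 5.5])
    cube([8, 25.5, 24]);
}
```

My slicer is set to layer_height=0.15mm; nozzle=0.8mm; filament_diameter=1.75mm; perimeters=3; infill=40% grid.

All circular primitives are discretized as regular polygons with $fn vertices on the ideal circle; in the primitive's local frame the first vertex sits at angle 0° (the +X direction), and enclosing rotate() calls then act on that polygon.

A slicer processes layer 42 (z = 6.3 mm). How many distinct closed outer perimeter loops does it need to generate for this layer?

At z = 6.3 mm: the r=4 cylinder gives a regular 16-gon of circumradius 4 (constant along its height); the cube at (14, 8.5) is present — its section is the full 8×25.5 rectangle; Combining (union): the 2 present regions are separate (no shared area or edge), so areas and boundary lengths simply add and each stays a separate island — 2 connected regions. The result has 2 disconnected regions.

2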